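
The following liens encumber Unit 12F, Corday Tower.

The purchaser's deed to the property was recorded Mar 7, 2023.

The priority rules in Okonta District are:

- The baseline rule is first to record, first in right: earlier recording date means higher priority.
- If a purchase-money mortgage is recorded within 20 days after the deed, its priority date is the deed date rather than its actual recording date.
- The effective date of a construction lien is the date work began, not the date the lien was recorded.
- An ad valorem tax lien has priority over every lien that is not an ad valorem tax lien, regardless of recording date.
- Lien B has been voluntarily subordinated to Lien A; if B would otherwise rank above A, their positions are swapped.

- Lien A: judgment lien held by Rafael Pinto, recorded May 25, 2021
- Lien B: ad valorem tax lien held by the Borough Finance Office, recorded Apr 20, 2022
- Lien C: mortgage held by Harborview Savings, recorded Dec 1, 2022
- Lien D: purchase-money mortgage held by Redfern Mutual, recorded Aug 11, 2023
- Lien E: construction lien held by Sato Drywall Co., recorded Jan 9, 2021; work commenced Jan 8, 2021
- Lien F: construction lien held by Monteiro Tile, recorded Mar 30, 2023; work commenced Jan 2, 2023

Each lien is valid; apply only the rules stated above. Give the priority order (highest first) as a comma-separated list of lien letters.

Effective dates after the stated exceptions: D was recorded 157 days after the deed, outside the 20-day window, so it keeps its recording date; E relates back to Jan 8, 2021 (work commenced); F relates back to Jan 2, 2023 (work commenced).
B is an ad valorem tax lien and takes priority over every other lien.
Ordering the rest by effective date: E (Jan 8, 2021), A (May 25, 2021), C (Dec 1, 2022), F (Jan 2, 2023), D (Aug 11, 2023).
B is senior to A before the subordination, so the two trade places.

A, E, B, C, F, D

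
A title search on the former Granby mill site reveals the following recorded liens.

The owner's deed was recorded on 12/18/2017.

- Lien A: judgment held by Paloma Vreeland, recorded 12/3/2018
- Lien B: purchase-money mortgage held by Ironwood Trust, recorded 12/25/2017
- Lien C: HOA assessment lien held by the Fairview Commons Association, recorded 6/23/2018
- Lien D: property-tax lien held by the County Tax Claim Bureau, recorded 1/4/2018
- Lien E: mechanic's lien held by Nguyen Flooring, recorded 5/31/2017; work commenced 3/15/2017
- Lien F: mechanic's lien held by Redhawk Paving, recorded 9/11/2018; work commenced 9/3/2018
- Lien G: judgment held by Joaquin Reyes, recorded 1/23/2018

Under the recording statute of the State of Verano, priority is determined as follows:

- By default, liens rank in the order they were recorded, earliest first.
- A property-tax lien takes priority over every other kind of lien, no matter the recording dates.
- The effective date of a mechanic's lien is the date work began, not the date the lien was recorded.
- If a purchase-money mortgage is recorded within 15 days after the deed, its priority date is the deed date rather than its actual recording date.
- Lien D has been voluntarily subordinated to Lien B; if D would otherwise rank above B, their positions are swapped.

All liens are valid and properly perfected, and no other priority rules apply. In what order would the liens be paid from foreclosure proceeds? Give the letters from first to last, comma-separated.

B, E, D, G, C, F, A

Effective dates: B relates back to the deed date 12/18/2017; E is treated as recorded 3/15/2017, the work-commencement date; F is treated as recorded 9/3/2018, the work-commencement date.
D is a property-tax lien, so it outranks all other liens regardless of date.
Remaining liens by effective date: E (3/15/2017), B (12/18/2017), G (1/23/2018), C (6/23/2018), F (9/3/2018), A (12/3/2018).
D is senior to B before the subordination, so the two trade places.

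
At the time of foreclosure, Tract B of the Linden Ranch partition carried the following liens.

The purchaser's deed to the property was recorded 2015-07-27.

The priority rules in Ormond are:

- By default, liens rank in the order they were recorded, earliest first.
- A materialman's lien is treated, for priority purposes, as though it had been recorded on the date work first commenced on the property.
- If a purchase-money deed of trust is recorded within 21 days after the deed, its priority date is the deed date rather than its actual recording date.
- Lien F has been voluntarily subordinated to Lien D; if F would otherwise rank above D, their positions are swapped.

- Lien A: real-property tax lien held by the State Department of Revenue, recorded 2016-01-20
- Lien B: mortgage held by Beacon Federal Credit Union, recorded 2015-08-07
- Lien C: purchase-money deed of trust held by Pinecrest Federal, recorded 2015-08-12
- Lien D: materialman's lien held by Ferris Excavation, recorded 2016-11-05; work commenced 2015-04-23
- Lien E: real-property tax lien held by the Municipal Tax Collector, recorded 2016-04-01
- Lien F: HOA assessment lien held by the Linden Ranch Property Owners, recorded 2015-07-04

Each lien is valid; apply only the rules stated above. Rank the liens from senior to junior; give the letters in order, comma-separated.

D, F, C, B, A, E

First, effective dates: C was recorded within the 21-day window, so its effective date is the deed date 2015-07-27; D's effective date is 2015-04-23, when work began.
By effective date, earliest first: D (2015-04-23), F (2015-07-04), C (2015-07-27), B (2015-08-07), A (2016-01-20), E (2016-04-01).
Since F is not senior to D, the subordination leaves the order unchanged.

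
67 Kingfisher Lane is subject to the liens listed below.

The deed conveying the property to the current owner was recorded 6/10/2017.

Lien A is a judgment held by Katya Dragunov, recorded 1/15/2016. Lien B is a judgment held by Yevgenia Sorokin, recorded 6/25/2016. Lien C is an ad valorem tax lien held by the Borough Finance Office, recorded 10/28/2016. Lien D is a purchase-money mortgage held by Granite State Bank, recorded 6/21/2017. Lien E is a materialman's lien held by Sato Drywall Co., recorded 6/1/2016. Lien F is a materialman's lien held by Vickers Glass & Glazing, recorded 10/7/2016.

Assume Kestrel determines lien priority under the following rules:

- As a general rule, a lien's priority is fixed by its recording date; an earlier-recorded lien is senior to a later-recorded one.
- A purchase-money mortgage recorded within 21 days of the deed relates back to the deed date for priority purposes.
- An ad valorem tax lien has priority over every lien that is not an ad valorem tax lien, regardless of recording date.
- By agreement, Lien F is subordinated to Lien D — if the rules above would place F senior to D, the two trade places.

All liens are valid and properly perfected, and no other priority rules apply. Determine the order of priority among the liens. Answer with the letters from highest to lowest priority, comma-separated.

C, A, E, B, D, F

Effective dates: D was recorded within the 21-day window, so its effective date is the deed date 6/10/2017.
As an ad valorem tax lien, C is senior to every other lien.
Ordering the rest by effective date: A (1/15/2016), E (6/1/2016), B (6/25/2016), F (10/7/2016), D (6/10/2017).
Because F would otherwise rank above D, the subordination swaps them.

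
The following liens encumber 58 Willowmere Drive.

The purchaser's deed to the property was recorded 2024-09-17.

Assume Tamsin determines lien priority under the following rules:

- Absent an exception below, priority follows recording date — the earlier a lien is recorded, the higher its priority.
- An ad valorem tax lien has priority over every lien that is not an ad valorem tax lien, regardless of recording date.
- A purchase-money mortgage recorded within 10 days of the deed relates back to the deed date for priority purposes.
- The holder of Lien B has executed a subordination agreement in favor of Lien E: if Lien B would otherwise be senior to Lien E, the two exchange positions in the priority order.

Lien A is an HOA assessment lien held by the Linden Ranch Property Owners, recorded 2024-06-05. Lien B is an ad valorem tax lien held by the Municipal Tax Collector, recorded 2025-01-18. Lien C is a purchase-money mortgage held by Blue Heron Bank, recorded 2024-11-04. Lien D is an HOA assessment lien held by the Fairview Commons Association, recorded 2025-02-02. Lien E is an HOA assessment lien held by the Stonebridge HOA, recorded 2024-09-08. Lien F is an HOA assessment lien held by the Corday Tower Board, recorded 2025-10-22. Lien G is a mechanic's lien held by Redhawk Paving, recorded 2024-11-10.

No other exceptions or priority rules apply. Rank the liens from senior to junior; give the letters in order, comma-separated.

Effective dates: C was recorded 48 days after the deed, outside the 10-day window, so it keeps its recording date.
As an ad valorem tax lien, B is senior to every other lien.
The other liens, earliest effective date first: A (2024-06-05), E (2024-09-08), C (2024-11-04), G (2024-11-10), D (2025-02-02), F (2025-10-22).
Because B would otherwise rank above E, the subordination swaps them.

E, A, B, C, G, D, F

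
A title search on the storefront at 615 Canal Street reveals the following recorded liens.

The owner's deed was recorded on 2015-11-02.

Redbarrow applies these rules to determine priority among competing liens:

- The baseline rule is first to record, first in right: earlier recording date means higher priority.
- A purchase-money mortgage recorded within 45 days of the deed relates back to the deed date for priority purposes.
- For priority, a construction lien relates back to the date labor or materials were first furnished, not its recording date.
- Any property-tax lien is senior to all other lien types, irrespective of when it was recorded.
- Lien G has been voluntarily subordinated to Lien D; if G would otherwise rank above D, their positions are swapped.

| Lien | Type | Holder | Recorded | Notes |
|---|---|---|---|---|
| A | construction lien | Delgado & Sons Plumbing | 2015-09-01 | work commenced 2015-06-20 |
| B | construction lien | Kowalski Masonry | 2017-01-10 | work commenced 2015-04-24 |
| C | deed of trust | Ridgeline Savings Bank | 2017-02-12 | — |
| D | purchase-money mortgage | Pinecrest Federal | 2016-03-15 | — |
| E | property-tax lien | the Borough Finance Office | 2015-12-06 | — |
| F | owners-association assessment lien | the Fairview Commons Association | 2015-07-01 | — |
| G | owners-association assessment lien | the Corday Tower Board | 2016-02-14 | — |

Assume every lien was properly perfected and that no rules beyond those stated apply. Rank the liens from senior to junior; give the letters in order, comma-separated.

Effective dates: A is treated as recorded 2015-06-20, the work-commencement date; B's effective date is 2015-04-24, when work began; D was recorded 134 days after the deed — beyond 45 days — so no relation-back applies.
E, as a property-tax lien, has superpriority and ranks first.
Remaining liens by effective date: B (2015-04-24), A (2015-06-20), F (2015-07-01), G (2016-02-14), D (2016-03-15), C (2017-02-12).
G is senior to D before the subordination, so the two trade places.

E, B, A, F, D, G, C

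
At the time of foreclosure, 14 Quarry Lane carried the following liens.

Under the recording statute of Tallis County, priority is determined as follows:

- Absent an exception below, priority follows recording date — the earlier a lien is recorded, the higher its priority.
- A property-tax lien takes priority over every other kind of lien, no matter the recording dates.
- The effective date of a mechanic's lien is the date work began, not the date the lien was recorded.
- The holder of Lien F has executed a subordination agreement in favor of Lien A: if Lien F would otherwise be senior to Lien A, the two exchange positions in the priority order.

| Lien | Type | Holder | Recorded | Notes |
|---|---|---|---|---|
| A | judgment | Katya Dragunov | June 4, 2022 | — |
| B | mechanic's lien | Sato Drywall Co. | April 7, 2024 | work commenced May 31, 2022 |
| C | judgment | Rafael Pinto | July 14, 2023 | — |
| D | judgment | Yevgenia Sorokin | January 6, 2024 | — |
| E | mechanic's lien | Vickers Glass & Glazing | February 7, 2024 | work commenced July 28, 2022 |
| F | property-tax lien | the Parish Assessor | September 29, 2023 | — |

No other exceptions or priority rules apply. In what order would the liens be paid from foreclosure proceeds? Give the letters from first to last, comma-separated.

A, B, F, E, C, D

First, effective dates: B relates back to May 31, 2022 (work commenced); E's effective date is July 28, 2022, when work began.
F is a property-tax lien and takes priority over every other lien.
Ordering the rest by effective date: B (May 31, 2022), A (June 4, 2022), E (July 28, 2022), C (July 14, 2023), D (January 6, 2024).
F would otherwise be senior to A, so under the subordination agreement F and A exchange positions.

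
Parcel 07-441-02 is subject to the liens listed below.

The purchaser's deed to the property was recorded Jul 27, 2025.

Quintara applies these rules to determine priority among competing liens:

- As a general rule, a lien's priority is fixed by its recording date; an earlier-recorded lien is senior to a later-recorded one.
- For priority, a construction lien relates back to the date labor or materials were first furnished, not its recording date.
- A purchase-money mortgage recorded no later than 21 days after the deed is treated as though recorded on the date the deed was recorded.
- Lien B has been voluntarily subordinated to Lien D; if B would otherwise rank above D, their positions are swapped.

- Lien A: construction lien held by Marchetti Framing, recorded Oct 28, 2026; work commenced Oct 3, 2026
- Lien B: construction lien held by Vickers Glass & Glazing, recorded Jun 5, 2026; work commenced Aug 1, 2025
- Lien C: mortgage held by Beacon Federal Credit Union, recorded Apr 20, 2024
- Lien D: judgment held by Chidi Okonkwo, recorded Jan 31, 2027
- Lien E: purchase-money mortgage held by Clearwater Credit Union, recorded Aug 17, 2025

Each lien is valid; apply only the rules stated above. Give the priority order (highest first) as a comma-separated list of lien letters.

C, E, D, A, B

Effective dates after the stated exceptions: A is treated as recorded Oct 3, 2026, the work-commencement date; B is treated as recorded Aug 1, 2025, the work-commencement date; E's effective date is the deed date, Jul 27, 2025.
Sorted by effective date: C (Apr 20, 2024), E (Jul 27, 2025), B (Aug 1, 2025), A (Oct 3, 2026), D (Jan 31, 2027).
B is senior to D before the subordination, so the two trade places.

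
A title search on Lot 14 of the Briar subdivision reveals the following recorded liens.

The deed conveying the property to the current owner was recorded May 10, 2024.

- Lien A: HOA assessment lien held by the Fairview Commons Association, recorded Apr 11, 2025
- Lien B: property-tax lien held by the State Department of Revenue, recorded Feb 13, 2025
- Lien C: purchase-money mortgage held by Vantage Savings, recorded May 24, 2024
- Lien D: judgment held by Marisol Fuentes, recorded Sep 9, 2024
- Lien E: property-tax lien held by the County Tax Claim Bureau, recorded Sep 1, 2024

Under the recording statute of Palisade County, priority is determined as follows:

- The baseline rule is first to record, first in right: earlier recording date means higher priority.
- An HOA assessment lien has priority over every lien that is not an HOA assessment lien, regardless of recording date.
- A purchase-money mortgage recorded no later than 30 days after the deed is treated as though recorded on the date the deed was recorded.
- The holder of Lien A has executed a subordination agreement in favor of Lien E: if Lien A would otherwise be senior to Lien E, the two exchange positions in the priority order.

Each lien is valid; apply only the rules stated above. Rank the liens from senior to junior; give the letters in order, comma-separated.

E, C, A, D, B

Effective dates after the stated exceptions: C relates back to the deed date May 10, 2024.
A is an HOA assessment lien, so it outranks all other liens regardless of date.
The other liens, earliest effective date first: C (May 10, 2024), E (Sep 1, 2024), D (Sep 9, 2024), B (Feb 13, 2025).
Because A would otherwise rank above E, the subordination swaps them.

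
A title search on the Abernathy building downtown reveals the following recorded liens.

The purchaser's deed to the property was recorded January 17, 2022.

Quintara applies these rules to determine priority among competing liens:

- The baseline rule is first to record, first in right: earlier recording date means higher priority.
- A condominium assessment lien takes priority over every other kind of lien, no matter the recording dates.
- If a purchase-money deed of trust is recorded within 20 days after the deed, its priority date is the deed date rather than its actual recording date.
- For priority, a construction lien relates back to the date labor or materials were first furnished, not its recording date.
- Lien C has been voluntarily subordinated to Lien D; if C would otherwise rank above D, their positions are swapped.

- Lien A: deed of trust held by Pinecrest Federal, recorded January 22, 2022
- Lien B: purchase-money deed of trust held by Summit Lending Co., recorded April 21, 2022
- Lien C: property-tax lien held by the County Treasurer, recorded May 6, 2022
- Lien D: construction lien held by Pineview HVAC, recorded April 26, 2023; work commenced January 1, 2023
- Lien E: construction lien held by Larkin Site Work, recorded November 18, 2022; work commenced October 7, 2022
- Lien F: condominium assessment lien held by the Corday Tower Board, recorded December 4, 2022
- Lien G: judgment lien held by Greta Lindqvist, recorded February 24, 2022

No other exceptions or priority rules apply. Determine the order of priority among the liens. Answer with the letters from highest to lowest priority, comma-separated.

F, A, G, B, D, E, C

Effective dates after the stated exceptions: B was recorded 94 days after the deed, outside the 20-day window, so it keeps its recording date; D is treated as recorded January 1, 2023, the work-commencement date; E relates back to October 7, 2022 (work commenced).
F is a condominium assessment lien and takes priority over every other lien.
Among the remaining liens, by effective date: A (January 22, 2022), G (February 24, 2022), B (April 21, 2022), C (May 6, 2022), E (October 7, 2022), D (January 1, 2023).
Because C would otherwise rank above D, the subordination swaps them.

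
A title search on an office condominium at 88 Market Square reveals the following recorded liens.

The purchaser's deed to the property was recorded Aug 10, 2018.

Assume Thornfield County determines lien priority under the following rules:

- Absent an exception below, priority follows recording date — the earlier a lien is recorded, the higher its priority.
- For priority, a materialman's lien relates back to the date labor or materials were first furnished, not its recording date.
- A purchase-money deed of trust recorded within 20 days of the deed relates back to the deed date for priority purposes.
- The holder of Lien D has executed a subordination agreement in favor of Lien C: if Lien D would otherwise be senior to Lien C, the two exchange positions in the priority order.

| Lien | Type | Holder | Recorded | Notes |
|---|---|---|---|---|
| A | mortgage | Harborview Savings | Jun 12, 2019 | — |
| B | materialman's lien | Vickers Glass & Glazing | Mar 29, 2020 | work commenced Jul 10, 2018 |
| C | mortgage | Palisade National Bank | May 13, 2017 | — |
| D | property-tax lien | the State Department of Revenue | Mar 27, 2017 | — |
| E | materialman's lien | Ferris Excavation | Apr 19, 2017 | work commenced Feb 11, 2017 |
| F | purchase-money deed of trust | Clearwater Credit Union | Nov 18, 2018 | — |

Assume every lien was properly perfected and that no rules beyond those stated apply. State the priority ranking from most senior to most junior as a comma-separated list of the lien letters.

E, C, D, B, F, A

Effective dates after the stated exceptions: B is treated as recorded Jul 10, 2018, the work-commencement date; E is treated as recorded Feb 11, 2017, the work-commencement date; F was recorded 100 days after the deed — beyond 20 days — so no relation-back applies.
Sorted by effective date: E (Feb 11, 2017), D (Mar 27, 2017), C (May 13, 2017), B (Jul 10, 2018), F (Nov 18, 2018), A (Jun 12, 2019).
The subordination applies — D was senior to C — so D and C swap.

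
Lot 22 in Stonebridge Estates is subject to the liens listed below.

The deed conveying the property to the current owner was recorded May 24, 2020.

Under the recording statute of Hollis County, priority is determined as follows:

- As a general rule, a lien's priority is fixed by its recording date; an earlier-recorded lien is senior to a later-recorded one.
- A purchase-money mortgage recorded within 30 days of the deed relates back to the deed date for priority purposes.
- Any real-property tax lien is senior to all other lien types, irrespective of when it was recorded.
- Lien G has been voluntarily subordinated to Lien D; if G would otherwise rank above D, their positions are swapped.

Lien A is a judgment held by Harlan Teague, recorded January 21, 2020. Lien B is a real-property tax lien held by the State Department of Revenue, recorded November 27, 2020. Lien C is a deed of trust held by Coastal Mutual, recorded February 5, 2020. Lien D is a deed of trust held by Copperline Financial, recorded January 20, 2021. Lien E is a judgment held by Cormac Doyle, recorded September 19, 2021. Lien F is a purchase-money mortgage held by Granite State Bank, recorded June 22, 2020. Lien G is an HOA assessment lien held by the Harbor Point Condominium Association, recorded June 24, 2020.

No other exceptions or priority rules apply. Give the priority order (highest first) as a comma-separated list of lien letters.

B, A, C, F, D, G, E

Adjusting effective dates: F was recorded within the 30-day window, so its effective date is the deed date May 24, 2020.
As a real-property tax lien, B is senior to every other lien.
Ordering the rest by effective date: A (January 21, 2020), C (February 5, 2020), F (May 24, 2020), G (June 24, 2020), D (January 20, 2021), E (September 19, 2021).
G would otherwise be senior to D, so under the subordination agreement G and D exchange positions.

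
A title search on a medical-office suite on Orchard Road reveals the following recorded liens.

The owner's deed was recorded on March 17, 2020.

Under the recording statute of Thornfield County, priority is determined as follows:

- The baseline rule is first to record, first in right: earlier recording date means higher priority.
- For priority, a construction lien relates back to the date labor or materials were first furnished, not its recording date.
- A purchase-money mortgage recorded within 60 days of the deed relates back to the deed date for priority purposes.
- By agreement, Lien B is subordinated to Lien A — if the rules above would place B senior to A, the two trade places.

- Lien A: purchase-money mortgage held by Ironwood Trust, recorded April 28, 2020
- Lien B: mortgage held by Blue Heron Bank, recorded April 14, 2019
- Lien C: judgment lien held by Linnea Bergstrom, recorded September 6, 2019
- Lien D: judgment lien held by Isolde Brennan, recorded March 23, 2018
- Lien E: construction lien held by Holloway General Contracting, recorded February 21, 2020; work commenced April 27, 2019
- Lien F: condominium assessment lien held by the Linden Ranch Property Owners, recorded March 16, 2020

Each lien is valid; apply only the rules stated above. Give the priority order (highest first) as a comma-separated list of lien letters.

Adjusting effective dates: A relates back to the deed date March 17, 2020; E is treated as recorded April 27, 2019, the work-commencement date.
Sorted by effective date: D (March 23, 2018), B (April 14, 2019), E (April 27, 2019), C (September 6, 2019), F (March 16, 2020), A (March 17, 2020).
B is senior to A before the subordination, so the two trade places.

D, A, E, C, F, B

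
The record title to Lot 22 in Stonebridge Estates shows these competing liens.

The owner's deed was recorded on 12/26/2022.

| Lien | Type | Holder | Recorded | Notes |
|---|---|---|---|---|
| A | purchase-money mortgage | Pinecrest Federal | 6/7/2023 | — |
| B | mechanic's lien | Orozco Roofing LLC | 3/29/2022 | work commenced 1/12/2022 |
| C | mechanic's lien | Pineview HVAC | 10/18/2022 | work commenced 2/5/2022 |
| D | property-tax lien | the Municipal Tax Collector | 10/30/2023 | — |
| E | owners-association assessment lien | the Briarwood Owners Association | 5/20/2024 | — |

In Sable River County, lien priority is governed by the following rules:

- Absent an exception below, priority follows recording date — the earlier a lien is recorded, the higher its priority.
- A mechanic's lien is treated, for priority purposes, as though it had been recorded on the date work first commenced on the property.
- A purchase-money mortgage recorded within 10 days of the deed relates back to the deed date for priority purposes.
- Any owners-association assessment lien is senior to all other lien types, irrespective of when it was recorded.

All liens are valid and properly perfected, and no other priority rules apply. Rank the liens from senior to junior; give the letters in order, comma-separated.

Effective dates: A was recorded 163 days after the deed — beyond 10 days — so no relation-back applies; B is treated as recorded 1/12/2022, the work-commencement date; C relates back to 2/5/2022 (work commenced).
E is an owners-association assessment lien, so it outranks all other liens regardless of date.
The other liens, earliest effective date first: B (1/12/2022), C (2/5/2022), A (6/7/2023), D (10/30/2023).

E, B, C, A, D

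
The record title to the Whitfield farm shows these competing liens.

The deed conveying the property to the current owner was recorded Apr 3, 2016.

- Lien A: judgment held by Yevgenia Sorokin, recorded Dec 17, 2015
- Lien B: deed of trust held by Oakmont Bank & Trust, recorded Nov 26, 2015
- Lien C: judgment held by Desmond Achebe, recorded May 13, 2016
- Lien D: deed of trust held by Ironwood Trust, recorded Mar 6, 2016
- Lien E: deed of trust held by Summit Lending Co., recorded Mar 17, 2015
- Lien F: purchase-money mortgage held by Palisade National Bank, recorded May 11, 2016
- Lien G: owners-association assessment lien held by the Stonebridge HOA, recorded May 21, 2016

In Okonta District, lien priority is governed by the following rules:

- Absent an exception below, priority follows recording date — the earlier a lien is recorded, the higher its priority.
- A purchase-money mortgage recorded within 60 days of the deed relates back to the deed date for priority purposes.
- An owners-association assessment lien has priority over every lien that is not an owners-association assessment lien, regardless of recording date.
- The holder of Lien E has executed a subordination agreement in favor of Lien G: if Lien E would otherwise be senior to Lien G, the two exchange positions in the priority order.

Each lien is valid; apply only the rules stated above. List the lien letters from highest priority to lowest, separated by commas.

Effective dates: F was recorded within the 60-day window, so its effective date is the deed date Apr 3, 2016.
G is an owners-association assessment lien and takes priority over every other lien.
The other liens, earliest effective date first: E (Mar 17, 2015), B (Nov 26, 2015), A (Dec 17, 2015), D (Mar 6, 2016), F (Apr 3, 2016), C (May 13, 2016).
Since E is not senior to G, the subordination leaves the order unchanged.

G, E, B, A, D, F, C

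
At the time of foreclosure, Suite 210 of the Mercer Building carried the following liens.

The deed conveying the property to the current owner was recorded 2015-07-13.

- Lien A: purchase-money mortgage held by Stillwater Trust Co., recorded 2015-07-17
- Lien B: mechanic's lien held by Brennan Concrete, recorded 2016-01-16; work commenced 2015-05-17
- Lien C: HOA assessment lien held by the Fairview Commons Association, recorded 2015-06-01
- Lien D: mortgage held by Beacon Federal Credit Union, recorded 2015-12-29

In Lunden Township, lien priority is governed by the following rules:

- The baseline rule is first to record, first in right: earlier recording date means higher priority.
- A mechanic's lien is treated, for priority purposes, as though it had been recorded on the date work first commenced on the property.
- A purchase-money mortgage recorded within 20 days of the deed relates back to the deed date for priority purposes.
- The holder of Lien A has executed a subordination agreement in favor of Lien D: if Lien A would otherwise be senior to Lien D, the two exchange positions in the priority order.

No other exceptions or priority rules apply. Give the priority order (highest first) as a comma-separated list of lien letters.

Effective dates after the stated exceptions: A relates back to the deed date 2015-07-13; B's effective date is 2015-05-17, when work began.
By effective date: B (2015-05-17), C (2015-06-01), A (2015-07-13), D (2015-12-29).
A is senior to D before the subordination, so the two trade places.

B, C, D, A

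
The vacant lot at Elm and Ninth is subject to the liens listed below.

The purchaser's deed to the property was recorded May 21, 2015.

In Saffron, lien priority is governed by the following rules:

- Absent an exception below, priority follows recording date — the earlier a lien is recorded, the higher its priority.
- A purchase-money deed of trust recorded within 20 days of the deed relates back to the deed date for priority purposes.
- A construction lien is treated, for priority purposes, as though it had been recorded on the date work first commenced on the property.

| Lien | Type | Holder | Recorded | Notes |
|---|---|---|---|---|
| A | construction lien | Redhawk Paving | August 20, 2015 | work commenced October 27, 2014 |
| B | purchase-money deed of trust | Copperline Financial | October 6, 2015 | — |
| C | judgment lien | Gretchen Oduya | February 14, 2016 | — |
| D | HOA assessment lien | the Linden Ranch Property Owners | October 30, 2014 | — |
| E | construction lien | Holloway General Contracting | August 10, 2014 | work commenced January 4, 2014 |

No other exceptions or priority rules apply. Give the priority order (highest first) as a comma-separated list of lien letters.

E, A, D, B, C

First, effective dates: A's effective date is October 27, 2014, when work began; B missed the 20-day window (138 days after the deed), so its recording date stands; E relates back to January 4, 2014 (work commenced).
By effective date: E (January 4, 2014), A (October 27, 2014), D (October 30, 2014), B (October 6, 2015), C (February 14, 2016).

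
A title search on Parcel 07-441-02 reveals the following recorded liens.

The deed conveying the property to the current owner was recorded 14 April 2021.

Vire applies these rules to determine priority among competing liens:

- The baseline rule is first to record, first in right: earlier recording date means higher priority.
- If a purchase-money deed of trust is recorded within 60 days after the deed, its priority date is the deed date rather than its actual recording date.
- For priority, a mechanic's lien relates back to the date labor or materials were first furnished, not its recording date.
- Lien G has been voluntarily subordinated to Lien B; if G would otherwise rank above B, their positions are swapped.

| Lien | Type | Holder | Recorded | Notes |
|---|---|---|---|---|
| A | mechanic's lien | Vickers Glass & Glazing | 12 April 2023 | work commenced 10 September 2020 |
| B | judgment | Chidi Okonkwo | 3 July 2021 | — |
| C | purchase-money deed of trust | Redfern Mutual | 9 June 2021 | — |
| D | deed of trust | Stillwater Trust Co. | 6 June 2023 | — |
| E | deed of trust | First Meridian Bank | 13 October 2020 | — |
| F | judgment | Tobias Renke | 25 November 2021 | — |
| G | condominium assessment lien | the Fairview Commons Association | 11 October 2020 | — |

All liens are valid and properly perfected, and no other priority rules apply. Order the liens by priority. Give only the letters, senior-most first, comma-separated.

Effective dates: A is treated as recorded 10 September 2020, the work-commencement date; C was recorded within the 60-day window, so its effective date is the deed date 14 April 2021.
By effective date: A (10 September 2020), G (11 October 2020), E (13 October 2020), C (14 April 2021), B (3 July 2021), F (25 November 2021), D (6 June 2023).
G would otherwise be senior to B, so under the subordination agreement G and B exchange positions.

A, B, E, C, G, F, D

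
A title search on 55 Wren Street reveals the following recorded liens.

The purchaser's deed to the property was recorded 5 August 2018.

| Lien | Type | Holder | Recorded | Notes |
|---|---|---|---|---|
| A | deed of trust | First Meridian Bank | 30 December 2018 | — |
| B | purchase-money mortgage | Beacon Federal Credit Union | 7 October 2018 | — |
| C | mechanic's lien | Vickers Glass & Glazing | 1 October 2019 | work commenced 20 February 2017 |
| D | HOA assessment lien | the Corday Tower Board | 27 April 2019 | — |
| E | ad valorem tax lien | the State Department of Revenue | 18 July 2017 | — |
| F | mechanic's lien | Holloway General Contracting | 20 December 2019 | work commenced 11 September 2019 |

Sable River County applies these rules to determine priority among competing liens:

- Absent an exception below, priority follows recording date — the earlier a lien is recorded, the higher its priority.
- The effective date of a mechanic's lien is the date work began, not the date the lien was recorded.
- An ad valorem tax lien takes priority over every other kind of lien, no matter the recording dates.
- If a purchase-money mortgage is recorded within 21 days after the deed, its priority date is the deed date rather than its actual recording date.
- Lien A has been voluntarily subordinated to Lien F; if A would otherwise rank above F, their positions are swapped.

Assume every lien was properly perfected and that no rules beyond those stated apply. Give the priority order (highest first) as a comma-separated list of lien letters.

Adjusting effective dates: B was recorded 63 days after the deed — beyond 21 days — so no relation-back applies; C relates back to 20 February 2017 (work commenced); F is treated as recorded 11 September 2019, the work-commencement date.
E, as an ad valorem tax lien, has superpriority and ranks first.
Among the remaining liens, by effective date: C (20 February 2017), B (7 October 2018), A (30 December 2018), D (27 April 2019), F (11 September 2019).
Because A would otherwise rank above F, the subordination swaps them.

E, C, B, F, D, A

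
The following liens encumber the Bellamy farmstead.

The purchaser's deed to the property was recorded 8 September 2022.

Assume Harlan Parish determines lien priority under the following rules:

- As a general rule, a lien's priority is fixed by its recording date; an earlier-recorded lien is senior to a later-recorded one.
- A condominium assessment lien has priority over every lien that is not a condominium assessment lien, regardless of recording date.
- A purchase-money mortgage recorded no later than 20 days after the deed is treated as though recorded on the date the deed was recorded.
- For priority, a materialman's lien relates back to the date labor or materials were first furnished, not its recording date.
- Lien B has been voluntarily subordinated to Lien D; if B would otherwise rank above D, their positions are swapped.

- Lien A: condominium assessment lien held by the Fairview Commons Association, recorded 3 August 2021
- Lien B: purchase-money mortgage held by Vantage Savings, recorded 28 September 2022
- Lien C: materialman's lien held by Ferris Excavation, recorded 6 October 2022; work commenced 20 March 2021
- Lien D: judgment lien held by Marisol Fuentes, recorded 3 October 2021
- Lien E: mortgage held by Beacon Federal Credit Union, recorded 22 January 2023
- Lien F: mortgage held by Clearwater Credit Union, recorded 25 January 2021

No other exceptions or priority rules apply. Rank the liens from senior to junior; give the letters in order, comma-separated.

A, F, C, D, B, E

First, effective dates: B's effective date is the deed date, 8 September 2022; C relates back to 20 March 2021 (work commenced).
A is a condominium assessment lien, so it outranks all other liens regardless of date.
The other liens, earliest effective date first: F (25 January 2021), C (20 March 2021), D (3 October 2021), B (8 September 2022), E (22 January 2023).
B is already junior to D, so the subordination agreement changes nothing.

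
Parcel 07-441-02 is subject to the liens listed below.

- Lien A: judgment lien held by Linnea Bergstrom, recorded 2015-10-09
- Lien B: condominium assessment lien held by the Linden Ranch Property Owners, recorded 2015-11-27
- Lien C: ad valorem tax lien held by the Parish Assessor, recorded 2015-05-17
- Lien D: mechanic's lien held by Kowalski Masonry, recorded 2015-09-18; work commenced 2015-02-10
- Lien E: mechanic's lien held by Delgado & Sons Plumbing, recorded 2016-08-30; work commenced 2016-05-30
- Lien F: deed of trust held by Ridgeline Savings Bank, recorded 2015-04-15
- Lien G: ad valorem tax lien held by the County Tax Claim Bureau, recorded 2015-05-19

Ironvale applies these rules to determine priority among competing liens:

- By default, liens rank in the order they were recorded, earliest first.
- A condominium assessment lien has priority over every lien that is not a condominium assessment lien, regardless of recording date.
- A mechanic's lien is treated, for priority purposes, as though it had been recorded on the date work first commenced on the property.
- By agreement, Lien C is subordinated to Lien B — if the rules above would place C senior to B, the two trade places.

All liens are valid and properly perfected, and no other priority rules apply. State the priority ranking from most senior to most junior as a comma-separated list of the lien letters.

B, D, F, C, G, A, E

Adjusting effective dates: D's effective date is 2015-02-10, when work began; E relates back to 2016-05-30 (work commenced).
B, as a condominium assessment lien, has superpriority and ranks first.
Remaining liens by effective date: D (2015-02-10), F (2015-04-15), C (2015-05-17), G (2015-05-19), A (2015-10-09), E (2016-05-30).
Since C is not senior to B, the subordination leaves the order unchanged.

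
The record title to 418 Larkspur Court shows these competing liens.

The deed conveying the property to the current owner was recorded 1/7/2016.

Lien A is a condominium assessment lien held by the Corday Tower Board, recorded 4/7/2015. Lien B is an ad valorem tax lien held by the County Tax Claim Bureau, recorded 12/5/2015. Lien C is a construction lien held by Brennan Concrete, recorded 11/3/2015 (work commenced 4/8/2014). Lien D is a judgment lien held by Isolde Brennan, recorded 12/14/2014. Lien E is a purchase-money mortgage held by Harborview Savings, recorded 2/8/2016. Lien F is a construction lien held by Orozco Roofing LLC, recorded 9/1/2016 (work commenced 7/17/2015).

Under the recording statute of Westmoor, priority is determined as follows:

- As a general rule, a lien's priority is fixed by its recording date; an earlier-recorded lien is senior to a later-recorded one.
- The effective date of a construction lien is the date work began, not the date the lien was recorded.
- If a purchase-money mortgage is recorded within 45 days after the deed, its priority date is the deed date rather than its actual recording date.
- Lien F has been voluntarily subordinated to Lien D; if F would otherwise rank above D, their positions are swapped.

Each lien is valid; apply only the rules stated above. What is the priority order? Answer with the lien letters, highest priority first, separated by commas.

C, D, A, F, B, E

Adjusting effective dates: C relates back to 4/8/2014 (work commenced); E was recorded within the 45-day window, so its effective date is the deed date 1/7/2016; F is treated as recorded 7/17/2015, the work-commencement date.
By effective date, earliest first: C (4/8/2014), D (12/14/2014), A (4/7/2015), F (7/17/2015), B (12/5/2015), E (1/7/2016).
F is already junior to D, so the subordination agreement changes nothing.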